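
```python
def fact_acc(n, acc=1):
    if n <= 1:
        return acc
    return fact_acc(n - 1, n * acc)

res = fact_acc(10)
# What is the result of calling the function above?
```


fact_acc(10, 1)
= fact_acc(9, 10 * 1) = fact_acc(9, 10)
= fact_acc(8, 9 * 10) = fact_acc(8, 90)
= fact_acc(7, 8 * 90) = fact_acc(7, 720)
= fact_acc(6, 7 * 720) = fact_acc(6, 5040)
= fact_acc(5, 6 * 5040) = fact_acc(5, 30240)
= fact_acc(4, 5 * 30240) = fact_acc(4, 151200)
= fact_acc(3, 4 * 151200) = fact_acc(3, 604800)
= fact_acc(2, 3 * 604800) = fact_acc(2, 1814400)
= fact_acc(1, 2 * 1814400) = fact_acc(1, 3628800)
n <= 1, return acc = 3628800


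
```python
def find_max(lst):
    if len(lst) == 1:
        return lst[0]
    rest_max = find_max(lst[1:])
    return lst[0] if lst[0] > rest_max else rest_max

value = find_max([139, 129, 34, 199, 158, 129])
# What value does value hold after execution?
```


find_max([139, 129, 34, 199, 158, 129])
= compare 139 with find_max([129, 34, 199, 158, 129])
= compare 129 with find_max([34, 199, 158, 129])
= compare 34 with find_max([199, 158, 129])
= compare 199 with find_max([158, 129])
= compare 158 with find_max([129])
Base: find_max([129]) = 129
compare 158 with 129: max = 158
compare 199 with 158: max = 199
compare 34 with 199: max = 199
compare 129 with 199: max = 199
compare 139 with 199: max = 199
= 199


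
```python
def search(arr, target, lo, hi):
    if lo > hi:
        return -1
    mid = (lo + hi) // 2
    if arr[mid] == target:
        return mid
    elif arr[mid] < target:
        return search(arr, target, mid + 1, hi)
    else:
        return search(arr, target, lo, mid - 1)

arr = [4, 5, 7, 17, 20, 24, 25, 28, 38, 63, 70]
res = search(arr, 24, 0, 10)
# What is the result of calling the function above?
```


search(arr, 24, 0, 10)
lo=0, hi=10, mid=5, arr[mid]=24
arr[5] == 24, found at index 5
= 5


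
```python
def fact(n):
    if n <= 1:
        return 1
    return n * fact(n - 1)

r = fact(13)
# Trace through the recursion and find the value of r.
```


fact(13)
= 13 * fact(12)
= 13 * 12 * fact(11)
= 13 * 12 * 11 * fact(10)
= 13 * 12 * 11 * 10 * fact(9)
= 13 * 12 * 11 * 10 * 9 * fact(8)
= 13 * 12 * 11 * 10 * 9 * 8 * fact(7)
= 13 * 12 * 11 * 10 * 9 * 8 * 7 * fact(6)
= 13 * 12 * 11 * 10 * 9 * 8 * 7 * 6 * fact(5)
= 13 * 12 * 11 * 10 * 9 * 8 * 7 * 6 * 5 * fact(4)
= 13 * 12 * 11 * 10 * 9 * 8 * 7 * 6 * 5 * 4 * fact(3)
= 13 * 12 * 11 * 10 * 9 * 8 * 7 * 6 * 5 * 4 * 3 * fact(2)
= 13 * 12 * 11 * 10 * 9 * 8 * 7 * 6 * 5 * 4 * 3 * 2 * fact(1)
= 13 * 12 * 11 * 10 * 9 * 8 * 7 * 6 * 5 * 4 * 3 * 2 * 1
= 6227020800


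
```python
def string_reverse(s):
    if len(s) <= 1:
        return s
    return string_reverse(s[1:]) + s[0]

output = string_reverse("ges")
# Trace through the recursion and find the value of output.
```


string_reverse("ges")
= string_reverse("es") + "g"
= string_reverse("s") + "e" + "g"
= "s" + "e" + "g"
= "seg"


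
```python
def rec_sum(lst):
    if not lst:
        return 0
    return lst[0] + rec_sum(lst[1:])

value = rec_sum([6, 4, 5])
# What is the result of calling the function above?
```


rec_sum([6, 4, 5])
= 6 + rec_sum([4, 5])
= 6 + 4 + rec_sum([5])
= 6 + 4 + 5 + rec_sum([])
= 6 + 4 + 5 + 0
= 15


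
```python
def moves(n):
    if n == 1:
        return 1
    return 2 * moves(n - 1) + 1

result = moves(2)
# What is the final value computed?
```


moves(2)
= 2 * moves(1) + 1
Now compute bottom-up:
moves(1) = 1
moves(2) = 2 * 1 + 1 = 3
= 3


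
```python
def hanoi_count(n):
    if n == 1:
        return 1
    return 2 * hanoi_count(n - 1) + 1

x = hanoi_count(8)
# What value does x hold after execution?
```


hanoi_count(8)
= 2 * hanoi_count(7) + 1
= 2 * (2 * hanoi_count(6) + 1) + 1
= 2 * (2 * (2 * hanoi_count(5) + 1) + 1) + 1
= 2 * (2 * (2 * (2 * hanoi_count(4) + 1) + 1) + 1) + 1
= 2 * (2 * (2 * (2 * (2 * hanoi_count(3) + 1) + 1) + 1) + 1) + 1
= 2 * (2 * (2 * (2 * (2 * (2 * hanoi_count(2) + 1) + 1) + 1) + 1) + 1) + 1
= 2 * (2 * (2 * (2 * (2 * (2 * (2 * hanoi_count(1) + 1) + 1) + 1) + 1) + 1) + 1) + 1
Now compute bottom-up:
hanoi_count(1) = 1
hanoi_count(2) = 2 * 1 + 1 = 3
hanoi_count(3) = 2 * 3 + 1 = 7
hanoi_count(4) = 2 * 7 + 1 = 15
hanoi_count(5) = 2 * 15 + 1 = 31
hanoi_count(6) = 2 * 31 + 1 = 63
hanoi_count(7) = 2 * 63 + 1 = 127
hanoi_count(8) = 2 * 127 + 1 = 255
= 255


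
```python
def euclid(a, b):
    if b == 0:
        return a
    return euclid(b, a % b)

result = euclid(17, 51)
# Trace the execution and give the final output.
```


euclid(17, 51)
= euclid(51, 17 % 51) = euclid(51, 17)
= euclid(17, 51 % 17) = euclid(17, 0)
b == 0, return a = 17


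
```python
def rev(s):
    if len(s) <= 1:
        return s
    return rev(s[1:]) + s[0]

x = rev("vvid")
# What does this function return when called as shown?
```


rev("vvid")
= rev("vid") + "v"
= rev("id") + "v" + "v"
= rev("d") + "i" + "v" + "v"
= "d" + "i" + "v" + "v"
= "divv"


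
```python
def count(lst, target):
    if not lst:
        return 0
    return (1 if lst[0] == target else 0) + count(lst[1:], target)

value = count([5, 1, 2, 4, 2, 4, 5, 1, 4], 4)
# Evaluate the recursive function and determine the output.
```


count([5, 1, 2, 4, 2, 4, 5, 1, 4], 4)
lst[0]=5 != 4: 0 + count([1, 2, 4, 2, 4, 5, 1, 4], 4)
lst[0]=1 != 4: 0 + count([2, 4, 2, 4, 5, 1, 4], 4)
lst[0]=2 != 4: 0 + count([4, 2, 4, 5, 1, 4], 4)
lst[0]=4 == 4: 1 + count([2, 4, 5, 1, 4], 4)
lst[0]=2 != 4: 0 + count([4, 5, 1, 4], 4)
lst[0]=4 == 4: 1 + count([5, 1, 4], 4)
lst[0]=5 != 4: 0 + count([1, 4], 4)
lst[0]=1 != 4: 0 + count([4], 4)
lst[0]=4 == 4: 1 + count([], 4)
= 3


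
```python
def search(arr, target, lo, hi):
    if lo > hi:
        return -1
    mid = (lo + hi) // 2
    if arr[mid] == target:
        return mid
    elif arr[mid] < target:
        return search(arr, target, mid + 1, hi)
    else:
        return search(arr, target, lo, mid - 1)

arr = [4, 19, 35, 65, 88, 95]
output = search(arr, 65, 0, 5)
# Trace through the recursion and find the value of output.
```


search(arr, 65, 0, 5)
lo=0, hi=5, mid=2, arr[mid]=35
35 < 65, search right half
lo=3, hi=5, mid=4, arr[mid]=88
88 > 65, search left half
lo=3, hi=3, mid=3, arr[mid]=65
arr[3] == 65, found at index 3
= 3


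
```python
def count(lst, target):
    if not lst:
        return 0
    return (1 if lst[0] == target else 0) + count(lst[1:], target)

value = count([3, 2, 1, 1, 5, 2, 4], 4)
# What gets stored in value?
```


count([3, 2, 1, 1, 5, 2, 4], 4)
lst[0]=3 != 4: 0 + count([2, 1, 1, 5, 2, 4], 4)
lst[0]=2 != 4: 0 + count([1, 1, 5, 2, 4], 4)
lst[0]=1 != 4: 0 + count([1, 5, 2, 4], 4)
lst[0]=1 != 4: 0 + count([5, 2, 4], 4)
lst[0]=5 != 4: 0 + count([2, 4], 4)
lst[0]=2 != 4: 0 + count([4], 4)
lst[0]=4 == 4: 1 + count([], 4)
= 1


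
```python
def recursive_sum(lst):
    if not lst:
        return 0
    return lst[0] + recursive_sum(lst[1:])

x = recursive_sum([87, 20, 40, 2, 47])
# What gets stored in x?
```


recursive_sum([87, 20, 40, 2, 47])
= 87 + recursive_sum([20, 40, 2, 47])
= 87 + 20 + recursive_sum([40, 2, 47])
= 87 + 20 + 40 + recursive_sum([2, 47])
= 87 + 20 + 40 + 2 + recursive_sum([47])
= 87 + 20 + 40 + 2 + 47 + recursive_sum([])
= 87 + 20 + 40 + 2 + 47 + 0
= 196


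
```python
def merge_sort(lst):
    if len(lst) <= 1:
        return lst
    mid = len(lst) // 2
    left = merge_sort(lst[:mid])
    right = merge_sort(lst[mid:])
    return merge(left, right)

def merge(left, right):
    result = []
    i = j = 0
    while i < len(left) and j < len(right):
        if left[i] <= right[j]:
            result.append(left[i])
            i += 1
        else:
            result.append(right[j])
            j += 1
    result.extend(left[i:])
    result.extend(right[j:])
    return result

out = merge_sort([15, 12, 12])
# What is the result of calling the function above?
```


merge_sort([15, 12, 12])
Split into [15] and [12, 12]
Left sorted: [15]
Right sorted: [12, 12]
Merge [15] and [12, 12]
= [12, 12, 15]


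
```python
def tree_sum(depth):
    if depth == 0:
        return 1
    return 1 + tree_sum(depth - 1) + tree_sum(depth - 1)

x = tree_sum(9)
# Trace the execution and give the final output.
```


tree_sum(9)
= 1 + tree_sum(8) + tree_sum(8)
= 1 + 2 * tree_sum(8)
tree_sum(k) = 2^(k+1) - 1
tree_sum(0) = 1
tree_sum(1) = 3
tree_sum(2) = 7
tree_sum(3) = 15
tree_sum(4) = 31
tree_sum(9) = 2^10 - 1 = 1023


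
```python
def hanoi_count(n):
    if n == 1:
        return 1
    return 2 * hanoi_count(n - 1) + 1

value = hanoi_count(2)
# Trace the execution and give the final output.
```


hanoi_count(2)
= 2 * hanoi_count(1) + 1
Now compute bottom-up:
hanoi_count(1) = 1
hanoi_count(2) = 2 * 1 + 1 = 3
= 3


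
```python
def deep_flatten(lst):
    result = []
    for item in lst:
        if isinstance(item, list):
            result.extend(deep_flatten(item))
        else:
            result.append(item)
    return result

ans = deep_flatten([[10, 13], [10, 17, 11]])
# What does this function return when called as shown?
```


deep_flatten([[10, 13], [10, 17, 11]])
Processing each element:
  [10, 13] is a list -> deep_flatten recursively -> [10, 13]
  [10, 17, 11] is a list -> deep_flatten recursively -> [10, 17, 11]
= [10, 13, 10, 17, 11]


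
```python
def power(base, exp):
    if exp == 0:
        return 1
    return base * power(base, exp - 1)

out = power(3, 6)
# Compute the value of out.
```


power(3, 6)
= 3 * power(3, 5)
= 3 * 3 * power(3, 4)
= 3 * 3 * 3 * power(3, 3)
= 3 * 3 * 3 * 3 * power(3, 2)
= 3 * 3 * 3 * 3 * 3 * power(3, 1)
= 3 * 3 * 3 * 3 * 3 * 3 * power(3, 0)
= 3 * 3 * 3 * 3 * 3 * 3 * 1
= 729


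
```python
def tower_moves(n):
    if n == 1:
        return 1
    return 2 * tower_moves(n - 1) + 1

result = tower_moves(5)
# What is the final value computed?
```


tower_moves(5)
= 2 * tower_moves(4) + 1
= 2 * (2 * tower_moves(3) + 1) + 1
= 2 * (2 * (2 * tower_moves(2) + 1) + 1) + 1
= 2 * (2 * (2 * (2 * tower_moves(1) + 1) + 1) + 1) + 1
Now compute bottom-up:
tower_moves(1) = 1
tower_moves(2) = 2 * 1 + 1 = 3
tower_moves(3) = 2 * 3 + 1 = 7
tower_moves(4) = 2 * 7 + 1 = 15
tower_moves(5) = 2 * 15 + 1 = 31
= 31


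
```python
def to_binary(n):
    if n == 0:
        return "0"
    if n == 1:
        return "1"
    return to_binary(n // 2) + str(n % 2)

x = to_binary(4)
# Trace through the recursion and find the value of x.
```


to_binary(4)
= to_binary(2) + "0"
= to_binary(1) + "0" + "0"
= "1" + "0" + "0"
= "100"


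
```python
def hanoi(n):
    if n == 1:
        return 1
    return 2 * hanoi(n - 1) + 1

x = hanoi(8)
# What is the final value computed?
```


hanoi(8)
= 2 * hanoi(7) + 1
= 2 * (2 * hanoi(6) + 1) + 1
= 2 * (2 * (2 * hanoi(5) + 1) + 1) + 1
= 2 * (2 * (2 * (2 * hanoi(4) + 1) + 1) + 1) + 1
= 2 * (2 * (2 * (2 * (2 * hanoi(3) + 1) + 1) + 1) + 1) + 1
= 2 * (2 * (2 * (2 * (2 * (2 * hanoi(2) + 1) + 1) + 1) + 1) + 1) + 1
= 2 * (2 * (2 * (2 * (2 * (2 * (2 * hanoi(1) + 1) + 1) + 1) + 1) + 1) + 1) + 1
Now compute bottom-up:
hanoi(1) = 1
hanoi(2) = 2 * 1 + 1 = 3
hanoi(3) = 2 * 3 + 1 = 7
hanoi(4) = 2 * 7 + 1 = 15
hanoi(5) = 2 * 15 + 1 = 31
hanoi(6) = 2 * 31 + 1 = 63
hanoi(7) = 2 * 63 + 1 = 127
hanoi(8) = 2 * 127 + 1 = 255
= 255


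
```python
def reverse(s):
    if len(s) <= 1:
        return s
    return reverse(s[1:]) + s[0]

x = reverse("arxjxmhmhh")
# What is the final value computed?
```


reverse("arxjxmhmhh")
= reverse("rxjxmhmhh") + "a"
= reverse("xjxmhmhh") + "r" + "a"
= reverse("jxmhmhh") + "x" + "r" + "a"
= reverse("xmhmhh") + "j" + "x" + "r" + "a"
= reverse("mhmhh") + "x" + "j" + "x" + "r" + "a"
= reverse("hmhh") + "m" + "x" + "j" + "x" + "r" + "a"
= reverse("mhh") + "h" + "m" + "x" + "j" + "x" + "r" + "a"
= reverse("hh") + "m" + "h" + "m" + "x" + "j" + "x" + "r" + "a"
= reverse("h") + "h" + "m" + "h" + "m" + "x" + "j" + "x" + "r" + "a"
= "h" + "h" + "m" + "h" + "m" + "x" + "j" + "x" + "r" + "a"
= "hhmhmxjxra"


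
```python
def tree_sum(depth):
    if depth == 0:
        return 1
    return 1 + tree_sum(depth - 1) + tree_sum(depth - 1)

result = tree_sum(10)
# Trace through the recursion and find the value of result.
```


tree_sum(10)
= 1 + tree_sum(9) + tree_sum(9)
= 1 + 2 * tree_sum(9)
tree_sum(k) = 2^(k+1) - 1
tree_sum(0) = 1
tree_sum(1) = 3
tree_sum(2) = 7
tree_sum(3) = 15
tree_sum(4) = 31
tree_sum(10) = 2^11 - 1 = 2047


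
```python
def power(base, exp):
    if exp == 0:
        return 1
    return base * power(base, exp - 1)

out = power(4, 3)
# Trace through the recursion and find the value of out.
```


power(4, 3)
= 4 * power(4, 2)
= 4 * 4 * power(4, 1)
= 4 * 4 * 4 * power(4, 0)
= 4 * 4 * 4 * 1
= 64


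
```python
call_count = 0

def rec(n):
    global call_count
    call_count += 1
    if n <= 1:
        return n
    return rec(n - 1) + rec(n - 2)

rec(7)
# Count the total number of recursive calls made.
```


rec(7) calls rec(6) and rec(5); each non-base call branches into two more.
Let C(k) = total number of calls made by rec(k), including the call to rec(k) itself.
Base cases: C(0) = 1, C(1) = 1
Recurrence: C(k) = 1 + C(k-1) + C(k-2)
  C(2) = 1 + C(1) + C(0) = 1 + 1 + 1 = 3
  C(3) = 1 + C(2) + C(1) = 1 + 3 + 1 = 5
  C(4) = 1 + C(3) + C(2) = 1 + 5 + 3 = 9
  C(5) = 1 + C(4) + C(3) = 1 + 9 + 5 = 15
  C(6) = 1 + C(5) + C(4) = 1 + 15 + 9 = 25
  C(7) = 1 + C(6) + C(5) = 1 + 25 + 15 = 41
Total calls = C(7) = 41


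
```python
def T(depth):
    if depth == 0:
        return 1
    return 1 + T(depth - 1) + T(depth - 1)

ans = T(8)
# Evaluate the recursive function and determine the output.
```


T(8)
= 1 + T(7) + T(7)
= 1 + 2 * T(7)
T(k) = 2^(k+1) - 1
T(0) = 1
T(1) = 3
T(2) = 7
T(3) = 15
T(4) = 31
T(8) = 2^9 - 1 = 511


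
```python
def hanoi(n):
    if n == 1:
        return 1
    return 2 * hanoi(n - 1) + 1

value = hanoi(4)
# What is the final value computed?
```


hanoi(4)
= 2 * hanoi(3) + 1
= 2 * (2 * hanoi(2) + 1) + 1
= 2 * (2 * (2 * hanoi(1) + 1) + 1) + 1
Now compute bottom-up:
hanoi(1) = 1
hanoi(2) = 2 * 1 + 1 = 3
hanoi(3) = 2 * 3 + 1 = 7
hanoi(4) = 2 * 7 + 1 = 15
= 15


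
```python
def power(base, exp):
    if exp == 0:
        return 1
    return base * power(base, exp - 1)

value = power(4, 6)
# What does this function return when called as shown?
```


power(4, 6)
= 4 * power(4, 5)
= 4 * 4 * power(4, 4)
= 4 * 4 * 4 * power(4, 3)
= 4 * 4 * 4 * 4 * power(4, 2)
= 4 * 4 * 4 * 4 * 4 * power(4, 1)
= 4 * 4 * 4 * 4 * 4 * 4 * power(4, 0)
= 4 * 4 * 4 * 4 * 4 * 4 * 1
= 4096


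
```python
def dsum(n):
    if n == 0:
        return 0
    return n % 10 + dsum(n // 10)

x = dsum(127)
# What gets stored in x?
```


dsum(127)
= 7 + dsum(12)
= 7 + 2 + dsum(1)
= 7 + 2 + 1 + dsum(0)
= 7 + 2 + 1 + 0
= 10


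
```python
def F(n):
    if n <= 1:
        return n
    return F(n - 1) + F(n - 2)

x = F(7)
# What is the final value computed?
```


F(7)
= F(6) + F(5)
= (F(5) + F(4)) + F(5)
Computing bottom-up: F(0)=0, F(1)=1, F(2)=1, F(3)=2, F(4)=3, F(5)=5, F(6)=8, F(7)=13
= 13


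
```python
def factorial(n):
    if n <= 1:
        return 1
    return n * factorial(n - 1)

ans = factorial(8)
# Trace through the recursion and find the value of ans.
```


factorial(8)
= 8 * factorial(7)
= 8 * 7 * factorial(6)
= 8 * 7 * 6 * factorial(5)
= 8 * 7 * 6 * 5 * factorial(4)
= 8 * 7 * 6 * 5 * 4 * factorial(3)
= 8 * 7 * 6 * 5 * 4 * 3 * factorial(2)
= 8 * 7 * 6 * 5 * 4 * 3 * 2 * factorial(1)
= 8 * 7 * 6 * 5 * 4 * 3 * 2 * 1
= 40320


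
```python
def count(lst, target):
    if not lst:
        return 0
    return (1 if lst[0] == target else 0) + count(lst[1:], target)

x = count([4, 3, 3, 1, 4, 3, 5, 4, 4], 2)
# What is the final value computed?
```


count([4, 3, 3, 1, 4, 3, 5, 4, 4], 2)
lst[0]=4 != 2: 0 + count([3, 3, 1, 4, 3, 5, 4, 4], 2)
lst[0]=3 != 2: 0 + count([3, 1, 4, 3, 5, 4, 4], 2)
lst[0]=3 != 2: 0 + count([1, 4, 3, 5, 4, 4], 2)
lst[0]=1 != 2: 0 + count([4, 3, 5, 4, 4], 2)
lst[0]=4 != 2: 0 + count([3, 5, 4, 4], 2)
lst[0]=3 != 2: 0 + count([5, 4, 4], 2)
lst[0]=5 != 2: 0 + count([4, 4], 2)
lst[0]=4 != 2: 0 + count([4], 2)
lst[0]=4 != 2: 0 + count([], 2)
= 0


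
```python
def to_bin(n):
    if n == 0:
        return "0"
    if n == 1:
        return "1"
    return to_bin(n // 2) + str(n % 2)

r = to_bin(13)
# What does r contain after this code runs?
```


to_bin(13)
= to_bin(6) + "1"
= to_bin(3) + "0" + "1"
= to_bin(1) + "1" + "0" + "1"
= "1" + "1" + "0" + "1"
= "1101"


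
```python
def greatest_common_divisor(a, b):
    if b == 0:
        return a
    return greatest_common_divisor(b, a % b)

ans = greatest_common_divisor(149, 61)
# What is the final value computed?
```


greatest_common_divisor(149, 61)
= greatest_common_divisor(61, 149 % 61) = greatest_common_divisor(61, 27)
= greatest_common_divisor(27, 61 % 27) = greatest_common_divisor(27, 7)
= greatest_common_divisor(7, 27 % 7) = greatest_common_divisor(7, 6)
= greatest_common_divisor(6, 7 % 6) = greatest_common_divisor(6, 1)
= greatest_common_divisor(1, 6 % 1) = greatest_common_divisor(1, 0)
b == 0, return a = 1


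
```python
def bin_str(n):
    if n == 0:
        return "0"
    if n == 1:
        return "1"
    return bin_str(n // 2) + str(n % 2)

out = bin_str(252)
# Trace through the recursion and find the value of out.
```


bin_str(252)
= bin_str(126) + "0"
= bin_str(63) + "0" + "0"
= bin_str(31) + "1" + "0" + "0"
= bin_str(15) + "1" + "1" + "0" + "0"
= bin_str(7) + "1" + "1" + "1" + "0" + "0"
= bin_str(3) + "1" + "1" + "1" + "1" + "0" + "0"
= bin_str(1) + "1" + "1" + "1" + "1" + "1" + "0" + "0"
= "1" + "1" + "1" + "1" + "1" + "1" + "0" + "0"
= "11111100"


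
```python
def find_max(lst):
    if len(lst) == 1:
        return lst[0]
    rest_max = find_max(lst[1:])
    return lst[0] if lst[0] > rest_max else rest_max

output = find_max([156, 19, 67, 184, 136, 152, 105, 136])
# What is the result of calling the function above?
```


find_max([156, 19, 67, 184, 136, 152, 105, 136])
= compare 156 with find_max([19, 67, 184, 136, 152, 105, 136])
= compare 19 with find_max([67, 184, 136, 152, 105, 136])
= compare 67 with find_max([184, 136, 152, 105, 136])
= compare 184 with find_max([136, 152, 105, 136])
= compare 136 with find_max([152, 105, 136])
= compare 152 with find_max([105, 136])
= compare 105 with find_max([136])
Base: find_max([136]) = 136
compare 105 with 136: max = 136
compare 152 with 136: max = 152
compare 136 with 152: max = 152
compare 184 with 152: max = 184
compare 67 with 184: max = 184
compare 19 with 184: max = 184
compare 156 with 184: max = 184
= 184


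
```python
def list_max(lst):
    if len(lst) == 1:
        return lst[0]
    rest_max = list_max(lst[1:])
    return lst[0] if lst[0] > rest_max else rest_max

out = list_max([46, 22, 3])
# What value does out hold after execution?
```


list_max([46, 22, 3])
= compare 46 with list_max([22, 3])
= compare 22 with list_max([3])
Base: list_max([3]) = 3
compare 22 with 3: max = 22
compare 46 with 22: max = 46
= 46


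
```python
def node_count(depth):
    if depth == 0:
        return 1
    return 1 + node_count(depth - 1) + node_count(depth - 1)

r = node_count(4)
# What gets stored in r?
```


node_count(4)
= 1 + node_count(3) + node_count(3)
= 1 + 2 * node_count(3)
node_count(k) = 2^(k+1) - 1
node_count(0) = 1
node_count(1) = 3
node_count(2) = 7
node_count(3) = 15
node_count(4) = 31
node_count(4) = 2^5 - 1 = 31


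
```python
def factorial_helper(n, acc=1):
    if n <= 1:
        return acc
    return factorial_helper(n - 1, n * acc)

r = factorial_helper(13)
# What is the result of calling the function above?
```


factorial_helper(13, 1)
= factorial_helper(12, 13 * 1) = factorial_helper(12, 13)
= factorial_helper(11, 12 * 13) = factorial_helper(11, 156)
= factorial_helper(10, 11 * 156) = factorial_helper(10, 1716)
= factorial_helper(9, 10 * 1716) = factorial_helper(9, 17160)
= factorial_helper(8, 9 * 17160) = factorial_helper(8, 154440)
= factorial_helper(7, 8 * 154440) = factorial_helper(7, 1235520)
= factorial_helper(6, 7 * 1235520) = factorial_helper(6, 8648640)
= factorial_helper(5, 6 * 8648640) = factorial_helper(5, 51891840)
= factorial_helper(4, 5 * 51891840) = factorial_helper(4, 259459200)
= factorial_helper(3, 4 * 259459200) = factorial_helper(3, 1037836800)
= factorial_helper(2, 3 * 1037836800) = factorial_helper(2, 3113510400)
= factorial_helper(1, 2 * 3113510400) = factorial_helper(1, 6227020800)
n <= 1, return acc = 6227020800


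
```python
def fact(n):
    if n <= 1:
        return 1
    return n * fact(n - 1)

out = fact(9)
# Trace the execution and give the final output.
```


fact(9)
= 9 * fact(8)
= 9 * 8 * fact(7)
= 9 * 8 * 7 * fact(6)
= 9 * 8 * 7 * 6 * fact(5)
= 9 * 8 * 7 * 6 * 5 * fact(4)
= 9 * 8 * 7 * 6 * 5 * 4 * fact(3)
= 9 * 8 * 7 * 6 * 5 * 4 * 3 * fact(2)
= 9 * 8 * 7 * 6 * 5 * 4 * 3 * 2 * fact(1)
= 9 * 8 * 7 * 6 * 5 * 4 * 3 * 2 * 1
= 362880


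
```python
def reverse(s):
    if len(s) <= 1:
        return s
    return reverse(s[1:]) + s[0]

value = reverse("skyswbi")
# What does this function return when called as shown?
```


reverse("skyswbi")
= reverse("kyswbi") + "s"
= reverse("yswbi") + "k" + "s"
= reverse("swbi") + "y" + "k" + "s"
= reverse("wbi") + "s" + "y" + "k" + "s"
= reverse("bi") + "w" + "s" + "y" + "k" + "s"
= reverse("i") + "b" + "w" + "s" + "y" + "k" + "s"
= "i" + "b" + "w" + "s" + "y" + "k" + "s"
= "ibwsyks"


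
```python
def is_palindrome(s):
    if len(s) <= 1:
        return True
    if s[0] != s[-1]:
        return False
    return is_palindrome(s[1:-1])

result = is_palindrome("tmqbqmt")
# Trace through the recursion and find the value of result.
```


is_palindrome("tmqbqmt")
"tmqbqmt": s[0]='t' == s[-1]='t' -> is_palindrome("mqbqm")
"mqbqm": s[0]='m' == s[-1]='m' -> is_palindrome("qbq")
"qbq": s[0]='q' == s[-1]='q' -> is_palindrome("b")
"b": len <= 1 -> True
= True


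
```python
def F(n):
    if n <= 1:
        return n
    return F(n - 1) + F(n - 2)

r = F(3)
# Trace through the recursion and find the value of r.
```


F(3)
= F(2) + F(1)
Computing bottom-up: F(0)=0, F(1)=1, F(2)=1, F(3)=2
= 2


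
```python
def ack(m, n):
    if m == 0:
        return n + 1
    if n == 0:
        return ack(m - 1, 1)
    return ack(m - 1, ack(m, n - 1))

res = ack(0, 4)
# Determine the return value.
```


ack(0, 4)
m == 0: return 4 + 1 = 5
= 5


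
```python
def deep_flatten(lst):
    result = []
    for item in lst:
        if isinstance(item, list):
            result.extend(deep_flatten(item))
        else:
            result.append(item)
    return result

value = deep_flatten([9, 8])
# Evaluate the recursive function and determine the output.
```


deep_flatten([9, 8])
Processing each element:
  9 is not a list -> append 9
  8 is not a list -> append 8
= [9, 8]


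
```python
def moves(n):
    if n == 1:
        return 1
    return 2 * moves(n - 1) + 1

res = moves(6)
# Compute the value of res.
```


moves(6)
= 2 * moves(5) + 1
= 2 * (2 * moves(4) + 1) + 1
= 2 * (2 * (2 * moves(3) + 1) + 1) + 1
= 2 * (2 * (2 * (2 * moves(2) + 1) + 1) + 1) + 1
= 2 * (2 * (2 * (2 * (2 * moves(1) + 1) + 1) + 1) + 1) + 1
Now compute bottom-up:
moves(1) = 1
moves(2) = 2 * 1 + 1 = 3
moves(3) = 2 * 3 + 1 = 7
moves(4) = 2 * 7 + 1 = 15
moves(5) = 2 * 15 + 1 = 31
moves(6) = 2 * 31 + 1 = 63
= 63


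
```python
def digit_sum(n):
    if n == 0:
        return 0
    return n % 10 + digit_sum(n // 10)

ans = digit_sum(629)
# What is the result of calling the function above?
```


digit_sum(629)
= 9 + digit_sum(62)
= 9 + 2 + digit_sum(6)
= 9 + 2 + 6 + digit_sum(0)
= 9 + 2 + 6 + 0
= 17


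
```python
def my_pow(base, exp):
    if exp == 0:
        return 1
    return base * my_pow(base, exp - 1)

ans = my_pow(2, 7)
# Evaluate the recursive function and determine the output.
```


my_pow(2, 7)
= 2 * my_pow(2, 6)
= 2 * 2 * my_pow(2, 5)
= 2 * 2 * 2 * my_pow(2, 4)
= 2 * 2 * 2 * 2 * my_pow(2, 3)
= 2 * 2 * 2 * 2 * 2 * my_pow(2, 2)
= 2 * 2 * 2 * 2 * 2 * 2 * my_pow(2, 1)
= 2 * 2 * 2 * 2 * 2 * 2 * 2 * my_pow(2, 0)
= 2 * 2 * 2 * 2 * 2 * 2 * 2 * 1
= 128


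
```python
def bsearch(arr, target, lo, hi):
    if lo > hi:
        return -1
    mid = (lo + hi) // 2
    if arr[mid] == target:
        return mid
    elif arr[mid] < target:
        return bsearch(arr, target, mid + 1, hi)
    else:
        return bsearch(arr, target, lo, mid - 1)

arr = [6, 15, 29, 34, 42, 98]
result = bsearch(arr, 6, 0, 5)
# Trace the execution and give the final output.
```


bsearch(arr, 6, 0, 5)
lo=0, hi=5, mid=2, arr[mid]=29
29 > 6, search left half
lo=0, hi=1, mid=0, arr[mid]=6
arr[0] == 6, found at index 0
= 0


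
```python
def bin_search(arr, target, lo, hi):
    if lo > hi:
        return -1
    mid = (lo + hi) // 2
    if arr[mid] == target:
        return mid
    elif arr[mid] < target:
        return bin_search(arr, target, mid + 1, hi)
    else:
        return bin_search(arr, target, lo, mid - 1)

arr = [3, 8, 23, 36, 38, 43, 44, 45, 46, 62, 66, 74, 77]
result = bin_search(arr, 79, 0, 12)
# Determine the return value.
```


bin_search(arr, 79, 0, 12)
lo=0, hi=12, mid=6, arr[mid]=44
44 < 79, search right half
lo=7, hi=12, mid=9, arr[mid]=62
62 < 79, search right half
lo=10, hi=12, mid=11, arr[mid]=74
74 < 79, search right half
lo=12, hi=12, mid=12, arr[mid]=77
77 < 79, search right half
lo > hi, target not found, return -1
= -1


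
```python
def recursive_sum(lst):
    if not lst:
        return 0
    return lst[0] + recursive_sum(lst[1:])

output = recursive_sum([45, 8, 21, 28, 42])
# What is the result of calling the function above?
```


recursive_sum([45, 8, 21, 28, 42])
= 45 + recursive_sum([8, 21, 28, 42])
= 45 + 8 + recursive_sum([21, 28, 42])
= 45 + 8 + 21 + recursive_sum([28, 42])
= 45 + 8 + 21 + 28 + recursive_sum([42])
= 45 + 8 + 21 + 28 + 42 + recursive_sum([])
= 45 + 8 + 21 + 28 + 42 + 0
= 144


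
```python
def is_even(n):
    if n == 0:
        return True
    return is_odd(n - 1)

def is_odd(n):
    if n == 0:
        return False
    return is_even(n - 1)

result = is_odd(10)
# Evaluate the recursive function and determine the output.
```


is_odd(10)
= is_even(9)
= is_odd(8)
= is_even(7)
= is_odd(6)
= is_even(5)
= is_odd(4)
= is_even(3)
= is_odd(2)
= is_even(1)
= is_odd(0)
n == 0: return False
= False


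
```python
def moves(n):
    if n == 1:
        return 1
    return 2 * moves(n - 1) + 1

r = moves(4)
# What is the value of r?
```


moves(4)
= 2 * moves(3) + 1
= 2 * (2 * moves(2) + 1) + 1
= 2 * (2 * (2 * moves(1) + 1) + 1) + 1
Now compute bottom-up:
moves(1) = 1
moves(2) = 2 * 1 + 1 = 3
moves(3) = 2 * 3 + 1 = 7
moves(4) = 2 * 7 + 1 = 15
= 15


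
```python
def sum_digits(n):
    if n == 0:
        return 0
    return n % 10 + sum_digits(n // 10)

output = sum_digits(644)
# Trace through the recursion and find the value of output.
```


sum_digits(644)
= 4 + sum_digits(64)
= 4 + 4 + sum_digits(6)
= 4 + 4 + 6 + sum_digits(0)
= 4 + 4 + 6 + 0
= 14


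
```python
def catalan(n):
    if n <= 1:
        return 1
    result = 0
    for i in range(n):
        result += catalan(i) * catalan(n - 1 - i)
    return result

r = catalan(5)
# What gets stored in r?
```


catalan(5)
= sum of catalan(i) * catalan(5-1-i) for i in 0..4
First compute sub-values bottom-up:
  catalan(0) = 1, catalan(1) = 1
  catalan(2) = 1*1 + 1*1 = 2
  catalan(3) = 1*2 + 1*1 + 2*1 = 5
  catalan(4) = 1*5 + 1*2 + 2*1 + 5*1 = 14
Now catalan(5):
  catalan(0)*catalan(4) = 1*14 = 14
  catalan(1)*catalan(3) = 1*5 = 5
  catalan(2)*catalan(2) = 2*2 = 4
  catalan(3)*catalan(1) = 5*1 = 5
  catalan(4)*catalan(0) = 14*1 = 14
= 14 + 5 + 4 + 5 + 14
= 42


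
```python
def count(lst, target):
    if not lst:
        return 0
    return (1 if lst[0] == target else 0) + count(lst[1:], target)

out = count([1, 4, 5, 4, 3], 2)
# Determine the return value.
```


count([1, 4, 5, 4, 3], 2)
lst[0]=1 != 2: 0 + count([4, 5, 4, 3], 2)
lst[0]=4 != 2: 0 + count([5, 4, 3], 2)
lst[0]=5 != 2: 0 + count([4, 3], 2)
lst[0]=4 != 2: 0 + count([3], 2)
lst[0]=3 != 2: 0 + count([], 2)
= 0


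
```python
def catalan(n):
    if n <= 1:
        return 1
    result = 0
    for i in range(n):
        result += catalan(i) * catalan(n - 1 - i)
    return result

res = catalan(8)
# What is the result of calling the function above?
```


catalan(8)
= sum of catalan(i) * catalan(8-1-i) for i in 0..7
First compute sub-values bottom-up:
  catalan(0) = 1, catalan(1) = 1
  catalan(2) = 1*1 + 1*1 = 2
  catalan(3) = 1*2 + 1*1 + 2*1 = 5
  catalan(4) = 1*5 + 1*2 + 2*1 + 5*1 = 14
  catalan(5) = 1*14 + 1*5 + 2*2 + 5*1 + 14*1 = 42
  catalan(6) = 1*42 + 1*14 + 2*5 + 5*2 + 14*1 + 42*1 = 132
  catalan(7) = 1*132 + 1*42 + 2*14 + 5*5 + 14*2 + 42*1 + 132*1 = 429
Now catalan(8):
  catalan(0)*catalan(7) = 1*429 = 429
  catalan(1)*catalan(6) = 1*132 = 132
  catalan(2)*catalan(5) = 2*42 = 84
  catalan(3)*catalan(4) = 5*14 = 70
  catalan(4)*catalan(3) = 14*5 = 70
  catalan(5)*catalan(2) = 42*2 = 84
  catalan(6)*catalan(1) = 132*1 = 132
  catalan(7)*catalan(0) = 429*1 = 429
= 429 + 132 + 84 + 70 + 70 + 84 + 132 + 429
= 1430


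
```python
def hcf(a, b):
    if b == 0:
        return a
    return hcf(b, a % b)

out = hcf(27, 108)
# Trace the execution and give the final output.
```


hcf(27, 108)
= hcf(108, 27 % 108) = hcf(108, 27)
= hcf(27, 108 % 27) = hcf(27, 0)
b == 0, return a = 27


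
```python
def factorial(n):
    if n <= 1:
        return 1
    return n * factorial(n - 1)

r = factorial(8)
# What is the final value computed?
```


factorial(8)
= 8 * factorial(7)
= 8 * 7 * factorial(6)
= 8 * 7 * 6 * factorial(5)
= 8 * 7 * 6 * 5 * factorial(4)
= 8 * 7 * 6 * 5 * 4 * factorial(3)
= 8 * 7 * 6 * 5 * 4 * 3 * factorial(2)
= 8 * 7 * 6 * 5 * 4 * 3 * 2 * factorial(1)
= 8 * 7 * 6 * 5 * 4 * 3 * 2 * 1
= 40320


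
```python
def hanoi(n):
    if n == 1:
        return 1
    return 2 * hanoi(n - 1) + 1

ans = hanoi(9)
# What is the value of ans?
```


hanoi(9)
= 2 * hanoi(8) + 1
= 2 * (2 * hanoi(7) + 1) + 1
= 2 * (2 * (2 * hanoi(6) + 1) + 1) + 1
= 2 * (2 * (2 * (2 * hanoi(5) + 1) + 1) + 1) + 1
= 2 * (2 * (2 * (2 * (2 * hanoi(4) + 1) + 1) + 1) + 1) + 1
= 2 * (2 * (2 * (2 * (2 * (2 * hanoi(3) + 1) + 1) + 1) + 1) + 1) + 1
= 2 * (2 * (2 * (2 * (2 * (2 * (2 * hanoi(2) + 1) + 1) + 1) + 1) + 1) + 1) + 1
= 2 * (2 * (2 * (2 * (2 * (2 * (2 * (2 * hanoi(1) + 1) + 1) + 1) + 1) + 1) + 1) + 1) + 1
Now compute bottom-up:
hanoi(1) = 1
hanoi(2) = 2 * 1 + 1 = 3
hanoi(3) = 2 * 3 + 1 = 7
hanoi(4) = 2 * 7 + 1 = 15
hanoi(5) = 2 * 15 + 1 = 31
hanoi(6) = 2 * 31 + 1 = 63
hanoi(7) = 2 * 63 + 1 = 127
hanoi(8) = 2 * 127 + 1 = 255
hanoi(9) = 2 * 255 + 1 = 511
= 511


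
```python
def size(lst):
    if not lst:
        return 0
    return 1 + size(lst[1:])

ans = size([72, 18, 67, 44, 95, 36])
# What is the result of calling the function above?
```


size([72, 18, 67, 44, 95, 36])
= 1 + size([18, 67, 44, 95, 36])
= 1 + 1 + size([67, 44, 95, 36])
= 1 + 1 + 1 + size([44, 95, 36])
= 1 + 1 + 1 + 1 + size([95, 36])
= 1 + 1 + 1 + 1 + 1 + size([36])
= 1 + 1 + 1 + 1 + 1 + 1 + size([])
= 1 + 1 + 1 + 1 + 1 + 1 + 0
= 6


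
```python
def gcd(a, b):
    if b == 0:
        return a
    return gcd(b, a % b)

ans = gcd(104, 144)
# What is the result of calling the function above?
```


gcd(104, 144)
= gcd(144, 104 % 144) = gcd(144, 104)
= gcd(104, 144 % 104) = gcd(104, 40)
= gcd(40, 104 % 40) = gcd(40, 24)
= gcd(24, 40 % 24) = gcd(24, 16)
= gcd(16, 24 % 16) = gcd(16, 8)
= gcd(8, 16 % 8) = gcd(8, 0)
b == 0, return a = 8


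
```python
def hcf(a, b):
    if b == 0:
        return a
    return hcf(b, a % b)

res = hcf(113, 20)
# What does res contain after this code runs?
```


hcf(113, 20)
= hcf(20, 113 % 20) = hcf(20, 13)
= hcf(13, 20 % 13) = hcf(13, 7)
= hcf(7, 13 % 7) = hcf(7, 6)
= hcf(6, 7 % 6) = hcf(6, 1)
= hcf(1, 6 % 1) = hcf(1, 0)
b == 0, return a = 1


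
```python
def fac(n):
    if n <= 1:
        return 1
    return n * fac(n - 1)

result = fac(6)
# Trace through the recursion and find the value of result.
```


fac(6)
= 6 * fac(5)
= 6 * 5 * fac(4)
= 6 * 5 * 4 * fac(3)
= 6 * 5 * 4 * 3 * fac(2)
= 6 * 5 * 4 * 3 * 2 * fac(1)
= 6 * 5 * 4 * 3 * 2 * 1
= 720


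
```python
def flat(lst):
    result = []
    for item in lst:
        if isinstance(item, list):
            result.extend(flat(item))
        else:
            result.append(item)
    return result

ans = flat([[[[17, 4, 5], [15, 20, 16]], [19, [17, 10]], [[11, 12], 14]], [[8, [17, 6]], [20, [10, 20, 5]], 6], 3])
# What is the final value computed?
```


flat([[[[17, 4, 5], [15, 20, 16]], [19, [17, 10]], [[11, 12], 14]], [[8, [17, 6]], [20, [10, 20, 5]], 6], 3])
Processing each element:
  [[[17, 4, 5], [15, 20, 16]], [19, [17, 10]], [[11, 12], 14]] is a list -> flat recursively -> [17, 4, 5, 15, 20, 16, 19, 17, 10, 11, 12, 14]
  [[8, [17, 6]], [20, [10, 20, 5]], 6] is a list -> flat recursively -> [8, 17, 6, 20, 10, 20, 5, 6]
  3 is not a list -> append 3
= [17, 4, 5, 15, 20, 16, 19, 17, 10, 11, 12, 14, 8, 17, 6, 20, 10, 20, 5, 6, 3]


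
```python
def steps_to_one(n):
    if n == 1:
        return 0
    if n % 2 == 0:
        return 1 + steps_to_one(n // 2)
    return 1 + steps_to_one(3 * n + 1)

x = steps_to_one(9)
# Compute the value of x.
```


steps_to_one(9)
9 is odd -> 3*9+1 = 28 -> steps_to_one(28)
28 is even -> steps_to_one(14)
14 is even -> steps_to_one(7)
7 is odd -> 3*7+1 = 22 -> steps_to_one(22)
22 is even -> steps_to_one(11)
11 is odd -> 3*11+1 = 34 -> steps_to_one(34)
34 is even -> steps_to_one(17)
17 is odd -> 3*17+1 = 52 -> steps_to_one(52)
52 is even -> steps_to_one(26)
26 is even -> steps_to_one(13)
13 is odd -> 3*13+1 = 40 -> steps_to_one(40)
40 is even -> steps_to_one(20)
20 is even -> steps_to_one(10)
10 is even -> steps_to_one(5)
5 is odd -> 3*5+1 = 16 -> steps_to_one(16)
16 is even -> steps_to_one(8)
8 is even -> steps_to_one(4)
4 is even -> steps_to_one(2)
2 is even -> steps_to_one(1)
Reached 1 after 19 steps
= 19


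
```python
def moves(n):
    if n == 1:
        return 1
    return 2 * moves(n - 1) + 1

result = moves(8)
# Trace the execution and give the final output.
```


moves(8)
= 2 * moves(7) + 1
= 2 * (2 * moves(6) + 1) + 1
= 2 * (2 * (2 * moves(5) + 1) + 1) + 1
= 2 * (2 * (2 * (2 * moves(4) + 1) + 1) + 1) + 1
= 2 * (2 * (2 * (2 * (2 * moves(3) + 1) + 1) + 1) + 1) + 1
= 2 * (2 * (2 * (2 * (2 * (2 * moves(2) + 1) + 1) + 1) + 1) + 1) + 1
= 2 * (2 * (2 * (2 * (2 * (2 * (2 * moves(1) + 1) + 1) + 1) + 1) + 1) + 1) + 1
Now compute bottom-up:
moves(1) = 1
moves(2) = 2 * 1 + 1 = 3
moves(3) = 2 * 3 + 1 = 7
moves(4) = 2 * 7 + 1 = 15
moves(5) = 2 * 15 + 1 = 31
moves(6) = 2 * 31 + 1 = 63
moves(7) = 2 * 63 + 1 = 127
moves(8) = 2 * 127 + 1 = 255
= 255


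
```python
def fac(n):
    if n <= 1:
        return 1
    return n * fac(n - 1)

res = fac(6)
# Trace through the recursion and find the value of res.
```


fac(6)
= 6 * fac(5)
= 6 * 5 * fac(4)
= 6 * 5 * 4 * fac(3)
= 6 * 5 * 4 * 3 * fac(2)
= 6 * 5 * 4 * 3 * 2 * fac(1)
= 6 * 5 * 4 * 3 * 2 * 1
= 720


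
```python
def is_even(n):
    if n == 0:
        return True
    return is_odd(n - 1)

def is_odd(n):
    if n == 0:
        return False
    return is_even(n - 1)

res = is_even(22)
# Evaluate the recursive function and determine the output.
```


is_even(22)
= is_odd(21)
= is_even(20)
= is_odd(19)
= is_even(18)
= is_odd(17)
= is_even(16)
= is_odd(15)
= is_even(14)
= is_odd(13)
= is_even(12)
= is_odd(11)
= is_even(10)
= is_odd(9)
= is_even(8)
= is_odd(7)
= is_even(6)
= is_odd(5)
= is_even(4)
= is_odd(3)
= is_even(2)
= is_odd(1)
= is_even(0)
n == 0: return True
= True


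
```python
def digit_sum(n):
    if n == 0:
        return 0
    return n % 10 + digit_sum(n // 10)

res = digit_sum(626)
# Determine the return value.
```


digit_sum(626)
= 6 + digit_sum(62)
= 6 + 2 + digit_sum(6)
= 6 + 2 + 6 + digit_sum(0)
= 6 + 2 + 6 + 0
= 14


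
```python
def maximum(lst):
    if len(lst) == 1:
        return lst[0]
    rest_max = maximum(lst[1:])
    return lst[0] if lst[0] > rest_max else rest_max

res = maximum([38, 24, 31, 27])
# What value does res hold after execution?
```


maximum([38, 24, 31, 27])
= compare 38 with maximum([24, 31, 27])
= compare 24 with maximum([31, 27])
= compare 31 with maximum([27])
Base: maximum([27]) = 27
compare 31 with 27: max = 31
compare 24 with 31: max = 31
compare 38 with 31: max = 38
= 38


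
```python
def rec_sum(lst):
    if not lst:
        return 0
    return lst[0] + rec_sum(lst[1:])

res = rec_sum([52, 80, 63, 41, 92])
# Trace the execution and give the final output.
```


rec_sum([52, 80, 63, 41, 92])
= 52 + rec_sum([80, 63, 41, 92])
= 52 + 80 + rec_sum([63, 41, 92])
= 52 + 80 + 63 + rec_sum([41, 92])
= 52 + 80 + 63 + 41 + rec_sum([92])
= 52 + 80 + 63 + 41 + 92 + rec_sum([])
= 52 + 80 + 63 + 41 + 92 + 0
= 328


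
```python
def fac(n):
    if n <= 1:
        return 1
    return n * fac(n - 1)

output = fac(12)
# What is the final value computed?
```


fac(12)
= 12 * fac(11)
= 12 * 11 * fac(10)
= 12 * 11 * 10 * fac(9)
= 12 * 11 * 10 * 9 * fac(8)
= 12 * 11 * 10 * 9 * 8 * fac(7)
= 12 * 11 * 10 * 9 * 8 * 7 * fac(6)
= 12 * 11 * 10 * 9 * 8 * 7 * 6 * fac(5)
= 12 * 11 * 10 * 9 * 8 * 7 * 6 * 5 * fac(4)
= 12 * 11 * 10 * 9 * 8 * 7 * 6 * 5 * 4 * fac(3)
= 12 * 11 * 10 * 9 * 8 * 7 * 6 * 5 * 4 * 3 * fac(2)
= 12 * 11 * 10 * 9 * 8 * 7 * 6 * 5 * 4 * 3 * 2 * fac(1)
= 12 * 11 * 10 * 9 * 8 * 7 * 6 * 5 * 4 * 3 * 2 * 1
= 479001600


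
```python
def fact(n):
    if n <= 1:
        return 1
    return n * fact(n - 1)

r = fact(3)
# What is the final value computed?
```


fact(3)
= 3 * fact(2)
= 3 * 2 * fact(1)
= 3 * 2 * 1
= 6


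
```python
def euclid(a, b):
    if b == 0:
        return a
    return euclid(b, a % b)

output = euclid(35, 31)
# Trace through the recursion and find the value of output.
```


euclid(35, 31)
= euclid(31, 35 % 31) = euclid(31, 4)
= euclid(4, 31 % 4) = euclid(4, 3)
= euclid(3, 4 % 3) = euclid(3, 1)
= euclid(1, 3 % 1) = euclid(1, 0)
b == 0, return a = 1


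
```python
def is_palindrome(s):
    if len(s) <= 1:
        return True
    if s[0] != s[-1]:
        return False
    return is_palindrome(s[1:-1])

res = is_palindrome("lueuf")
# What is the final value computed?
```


is_palindrome("lueuf")
"lueuf": s[0]='l' != s[-1]='f' -> False
= False


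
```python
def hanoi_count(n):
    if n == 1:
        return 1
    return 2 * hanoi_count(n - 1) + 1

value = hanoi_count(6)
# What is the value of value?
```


hanoi_count(6)
= 2 * hanoi_count(5) + 1
= 2 * (2 * hanoi_count(4) + 1) + 1
= 2 * (2 * (2 * hanoi_count(3) + 1) + 1) + 1
= 2 * (2 * (2 * (2 * hanoi_count(2) + 1) + 1) + 1) + 1
= 2 * (2 * (2 * (2 * (2 * hanoi_count(1) + 1) + 1) + 1) + 1) + 1
Now compute bottom-up:
hanoi_count(1) = 1
hanoi_count(2) = 2 * 1 + 1 = 3
hanoi_count(3) = 2 * 3 + 1 = 7
hanoi_count(4) = 2 * 7 + 1 = 15
hanoi_count(5) = 2 * 15 + 1 = 31
hanoi_count(6) = 2 * 31 + 1 = 63
= 63


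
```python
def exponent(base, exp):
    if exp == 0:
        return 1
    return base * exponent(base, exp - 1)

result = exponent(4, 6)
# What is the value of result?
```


exponent(4, 6)
= 4 * exponent(4, 5)
= 4 * 4 * exponent(4, 4)
= 4 * 4 * 4 * exponent(4, 3)
= 4 * 4 * 4 * 4 * exponent(4, 2)
= 4 * 4 * 4 * 4 * 4 * exponent(4, 1)
= 4 * 4 * 4 * 4 * 4 * 4 * exponent(4, 0)
= 4 * 4 * 4 * 4 * 4 * 4 * 1
= 4096


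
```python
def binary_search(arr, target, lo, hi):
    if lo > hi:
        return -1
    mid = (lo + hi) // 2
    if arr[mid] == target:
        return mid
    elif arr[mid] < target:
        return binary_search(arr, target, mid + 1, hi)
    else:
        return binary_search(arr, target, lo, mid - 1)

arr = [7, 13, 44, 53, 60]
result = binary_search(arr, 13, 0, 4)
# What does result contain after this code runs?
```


binary_search(arr, 13, 0, 4)
lo=0, hi=4, mid=2, arr[mid]=44
44 > 13, search left half
lo=0, hi=1, mid=0, arr[mid]=7
7 < 13, search right half
lo=1, hi=1, mid=1, arr[mid]=13
arr[1] == 13, found at index 1
= 1


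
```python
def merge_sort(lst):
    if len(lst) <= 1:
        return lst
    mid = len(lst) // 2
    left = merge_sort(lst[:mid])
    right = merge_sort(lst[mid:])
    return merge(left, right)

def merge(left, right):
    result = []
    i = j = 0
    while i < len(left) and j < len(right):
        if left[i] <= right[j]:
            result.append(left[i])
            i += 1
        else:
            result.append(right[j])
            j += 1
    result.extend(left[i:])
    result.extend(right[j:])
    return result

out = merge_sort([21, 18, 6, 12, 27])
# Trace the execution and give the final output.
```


merge_sort([21, 18, 6, 12, 27])
Split into [21, 18] and [6, 12, 27]
Left sorted: [18, 21]
Right sorted: [6, 12, 27]
Merge [18, 21] and [6, 12, 27]
= [6, 12, 18, 21, 27]
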